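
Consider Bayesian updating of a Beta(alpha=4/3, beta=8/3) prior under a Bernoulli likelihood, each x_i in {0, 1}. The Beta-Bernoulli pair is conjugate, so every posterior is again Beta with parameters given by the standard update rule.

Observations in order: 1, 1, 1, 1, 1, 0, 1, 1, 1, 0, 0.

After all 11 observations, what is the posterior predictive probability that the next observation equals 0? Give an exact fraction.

obs 1: x=1 → posterior Beta(7/3, 8/3)
obs 2: x=1 → posterior Beta(10/3, 8/3)
obs 3: x=1 → posterior Beta(13/3, 8/3)
obs 4: x=1 → posterior Beta(16/3, 8/3)
obs 5: x=1 → posterior Beta(19/3, 8/3)
obs 6: x=0 → posterior Beta(19/3, 11/3)
obs 7: x=1 → posterior Beta(22/3, 11/3)
obs 8: x=1 → posterior Beta(25/3, 11/3)
obs 9: x=1 → posterior Beta(28/3, 11/3)
obs 10: x=0 → posterior Beta(28/3, 14/3)
obs 11: x=0 → posterior Beta(28/3, 17/3)

17/45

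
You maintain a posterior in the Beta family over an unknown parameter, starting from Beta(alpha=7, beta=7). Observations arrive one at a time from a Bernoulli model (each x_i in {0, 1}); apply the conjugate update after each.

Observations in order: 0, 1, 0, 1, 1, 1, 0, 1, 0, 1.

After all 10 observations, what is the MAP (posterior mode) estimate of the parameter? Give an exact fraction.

6/11

obs 1: x=0 → posterior Beta(7, 8)
obs 2: x=1 → posterior Beta(8, 8)
obs 3: x=0 → posterior Beta(8, 9)
obs 4: x=1 → posterior Beta(9, 9)
obs 5: x=1 → posterior Beta(10, 9)
obs 6: x=1 → posterior Beta(11, 9)
obs 7: x=0 → posterior Beta(11, 10)
obs 8: x=1 → posterior Beta(12, 10)
obs 9: x=0 → posterior Beta(12, 11)
obs 10: x=1 → posterior Beta(13, 11)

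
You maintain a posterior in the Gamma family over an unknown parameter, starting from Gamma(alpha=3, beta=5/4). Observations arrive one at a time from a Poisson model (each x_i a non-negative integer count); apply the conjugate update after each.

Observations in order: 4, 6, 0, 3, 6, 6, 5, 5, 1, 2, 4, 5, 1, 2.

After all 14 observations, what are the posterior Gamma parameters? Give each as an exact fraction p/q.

obs 1: x=4 → posterior Gamma(7, 9/4)
obs 2: x=6 → posterior Gamma(13, 13/4)
obs 3: x=0 → posterior Gamma(13, 17/4)
obs 4: x=3 → posterior Gamma(16, 21/4)
obs 5: x=6 → posterior Gamma(22, 25/4)
obs 6: x=6 → posterior Gamma(28, 29/4)
obs 7: x=5 → posterior Gamma(33, 33/4)
obs 8: x=5 → posterior Gamma(38, 37/4)
obs 9: x=1 → posterior Gamma(39, 41/4)
obs 10: x=2 → posterior Gamma(41, 45/4)
obs 11: x=4 → posterior Gamma(45, 49/4)
obs 12: x=5 → posterior Gamma(50, 53/4)
obs 13: x=1 → posterior Gamma(51, 57/4)
obs 14: x=2 → posterior Gamma(53, 61/4)

alpha=53, beta=61/4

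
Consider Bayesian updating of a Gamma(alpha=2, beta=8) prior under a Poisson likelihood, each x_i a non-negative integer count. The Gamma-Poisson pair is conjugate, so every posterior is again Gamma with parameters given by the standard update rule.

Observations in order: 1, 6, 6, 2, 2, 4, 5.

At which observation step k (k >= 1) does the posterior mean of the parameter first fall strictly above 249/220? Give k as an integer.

obs 1: x=1 → posterior Gamma(3, 9)
obs 2: x=6 → posterior Gamma(9, 10)
obs 3: x=6 → posterior Gamma(15, 11)
obs 4: x=2 → posterior Gamma(17, 12)
obs 5: x=2 → posterior Gamma(19, 13)
obs 6: x=4 → posterior Gamma(23, 14)
obs 7: x=5 → posterior Gamma(28, 15)

k = 3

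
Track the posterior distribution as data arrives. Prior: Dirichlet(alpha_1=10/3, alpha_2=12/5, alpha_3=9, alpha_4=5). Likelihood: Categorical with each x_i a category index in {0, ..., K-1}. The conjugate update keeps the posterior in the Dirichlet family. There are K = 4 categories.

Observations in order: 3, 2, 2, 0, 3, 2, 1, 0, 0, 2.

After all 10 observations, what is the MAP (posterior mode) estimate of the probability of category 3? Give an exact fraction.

45/193

obs 1: x=3 → posterior Dirichlet(10/3, 12/5, 9, 6)
obs 2: x=2 → posterior Dirichlet(10/3, 12/5, 10, 6)
obs 3: x=2 → posterior Dirichlet(10/3, 12/5, 11, 6)
obs 4: x=0 → posterior Dirichlet(13/3, 12/5, 11, 6)
obs 5: x=3 → posterior Dirichlet(13/3, 12/5, 11, 7)
obs 6: x=2 → posterior Dirichlet(13/3, 12/5, 12, 7)
obs 7: x=1 → posterior Dirichlet(13/3, 17/5, 12, 7)
obs 8: x=0 → posterior Dirichlet(16/3, 17/5, 12, 7)
obs 9: x=0 → posterior Dirichlet(19/3, 17/5, 12, 7)
obs 10: x=2 → posterior Dirichlet(19/3, 17/5, 13, 7)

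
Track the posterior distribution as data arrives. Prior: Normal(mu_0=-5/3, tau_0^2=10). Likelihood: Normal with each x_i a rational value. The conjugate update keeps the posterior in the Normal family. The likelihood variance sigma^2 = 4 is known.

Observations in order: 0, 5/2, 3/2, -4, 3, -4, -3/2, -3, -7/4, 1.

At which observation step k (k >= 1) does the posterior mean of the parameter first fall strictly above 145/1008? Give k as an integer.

k = 2

obs 1: x=0 → posterior Normal(-10/21, 20/7)
obs 2: x=5/2 → posterior Normal(55/72, 5/3)
obs 3: x=3/2 → posterior Normal(50/51, 20/17)
obs 4: x=-4 → posterior Normal(-5/33, 10/11)
obs 5: x=3 → posterior Normal(35/81, 20/27)
obs 6: x=-4 → posterior Normal(-25/96, 5/8)
obs 7: x=-3/2 → posterior Normal(-95/222, 20/37)
obs 8: x=-3 → posterior Normal(-185/252, 10/21)
obs 9: x=-7/4 → posterior Normal(-475/564, 20/47)
obs 10: x=1 → posterior Normal(-415/624, 5/13)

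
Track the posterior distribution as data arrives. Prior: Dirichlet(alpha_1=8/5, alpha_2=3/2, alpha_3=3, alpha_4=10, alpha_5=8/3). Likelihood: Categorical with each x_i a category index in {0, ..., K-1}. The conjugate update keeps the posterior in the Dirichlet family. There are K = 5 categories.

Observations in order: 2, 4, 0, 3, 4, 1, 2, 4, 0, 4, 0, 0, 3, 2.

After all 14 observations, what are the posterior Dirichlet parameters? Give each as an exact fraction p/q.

alpha_1=28/5, alpha_2=5/2, alpha_3=6, alpha_4=12, alpha_5=20/3

obs 1: x=2 → posterior Dirichlet(8/5, 3/2, 4, 10, 8/3)
obs 2: x=4 → posterior Dirichlet(8/5, 3/2, 4, 10, 11/3)
obs 3: x=0 → posterior Dirichlet(13/5, 3/2, 4, 10, 11/3)
obs 4: x=3 → posterior Dirichlet(13/5, 3/2, 4, 11, 11/3)
obs 5: x=4 → posterior Dirichlet(13/5, 3/2, 4, 11, 14/3)
obs 6: x=1 → posterior Dirichlet(13/5, 5/2, 4, 11, 14/3)
obs 7: x=2 → posterior Dirichlet(13/5, 5/2, 5, 11, 14/3)
obs 8: x=4 → posterior Dirichlet(13/5, 5/2, 5, 11, 17/3)
obs 9: x=0 → posterior Dirichlet(18/5, 5/2, 5, 11, 17/3)
obs 10: x=4 → posterior Dirichlet(18/5, 5/2, 5, 11, 20/3)
obs 11: x=0 → posterior Dirichlet(23/5, 5/2, 5, 11, 20/3)
obs 12: x=0 → posterior Dirichlet(28/5, 5/2, 5, 11, 20/3)
obs 13: x=3 → posterior Dirichlet(28/5, 5/2, 5, 12, 20/3)
obs 14: x=2 → posterior Dirichlet(28/5, 5/2, 6, 12, 20/3)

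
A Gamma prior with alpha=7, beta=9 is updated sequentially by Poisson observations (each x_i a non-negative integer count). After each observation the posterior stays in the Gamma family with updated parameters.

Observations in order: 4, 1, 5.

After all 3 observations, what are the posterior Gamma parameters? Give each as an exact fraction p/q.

obs 1: x=4 → posterior Gamma(11, 10)
obs 2: x=1 → posterior Gamma(12, 11)
obs 3: x=5 → posterior Gamma(17, 12)

alpha=17, beta=12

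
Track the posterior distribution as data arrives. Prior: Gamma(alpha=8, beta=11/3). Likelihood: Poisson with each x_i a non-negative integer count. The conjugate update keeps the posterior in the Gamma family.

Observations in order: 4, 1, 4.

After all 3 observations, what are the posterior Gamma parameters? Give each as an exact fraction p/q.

obs 1: x=4 → posterior Gamma(12, 14/3)
obs 2: x=1 → posterior Gamma(13, 17/3)
obs 3: x=4 → posterior Gamma(17, 20/3)

alpha=17, beta=20/3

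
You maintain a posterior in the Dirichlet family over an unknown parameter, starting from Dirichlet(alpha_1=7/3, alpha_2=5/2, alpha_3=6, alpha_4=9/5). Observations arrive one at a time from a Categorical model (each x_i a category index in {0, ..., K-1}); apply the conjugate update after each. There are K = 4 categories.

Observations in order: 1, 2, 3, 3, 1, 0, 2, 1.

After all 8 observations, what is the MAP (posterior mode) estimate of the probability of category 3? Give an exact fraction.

obs 1: x=1 → posterior Dirichlet(7/3, 7/2, 6, 9/5)
obs 2: x=2 → posterior Dirichlet(7/3, 7/2, 7, 9/5)
obs 3: x=3 → posterior Dirichlet(7/3, 7/2, 7, 14/5)
obs 4: x=3 → posterior Dirichlet(7/3, 7/2, 7, 19/5)
obs 5: x=1 → posterior Dirichlet(7/3, 9/2, 7, 19/5)
obs 6: x=0 → posterior Dirichlet(10/3, 9/2, 7, 19/5)
obs 7: x=2 → posterior Dirichlet(10/3, 9/2, 8, 19/5)
obs 8: x=1 → posterior Dirichlet(10/3, 11/2, 8, 19/5)

84/499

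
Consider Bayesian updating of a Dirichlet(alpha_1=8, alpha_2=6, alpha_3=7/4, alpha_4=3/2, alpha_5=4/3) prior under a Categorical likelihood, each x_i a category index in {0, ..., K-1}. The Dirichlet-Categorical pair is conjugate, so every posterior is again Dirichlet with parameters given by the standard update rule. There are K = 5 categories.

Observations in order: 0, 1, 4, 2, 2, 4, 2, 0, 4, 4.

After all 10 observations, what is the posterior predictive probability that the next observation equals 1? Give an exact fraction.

obs 1: x=0 → posterior Dirichlet(9, 6, 7/4, 3/2, 4/3)
obs 2: x=1 → posterior Dirichlet(9, 7, 7/4, 3/2, 4/3)
obs 3: x=4 → posterior Dirichlet(9, 7, 7/4, 3/2, 7/3)
obs 4: x=2 → posterior Dirichlet(9, 7, 11/4, 3/2, 7/3)
obs 5: x=2 → posterior Dirichlet(9, 7, 15/4, 3/2, 7/3)
obs 6: x=4 → posterior Dirichlet(9, 7, 15/4, 3/2, 10/3)
obs 7: x=2 → posterior Dirichlet(9, 7, 19/4, 3/2, 10/3)
obs 8: x=0 → posterior Dirichlet(10, 7, 19/4, 3/2, 10/3)
obs 9: x=4 → posterior Dirichlet(10, 7, 19/4, 3/2, 13/3)
obs 10: x=4 → posterior Dirichlet(10, 7, 19/4, 3/2, 16/3)

12/49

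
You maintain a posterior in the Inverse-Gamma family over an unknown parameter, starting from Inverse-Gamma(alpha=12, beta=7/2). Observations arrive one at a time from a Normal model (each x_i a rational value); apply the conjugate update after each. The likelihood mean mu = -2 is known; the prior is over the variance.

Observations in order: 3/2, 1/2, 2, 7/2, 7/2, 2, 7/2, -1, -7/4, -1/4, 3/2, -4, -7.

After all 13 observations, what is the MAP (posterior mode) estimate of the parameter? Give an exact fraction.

obs 1: x=3/2 → posterior Inverse-Gamma(25/2, 77/8)
obs 2: x=1/2 → posterior Inverse-Gamma(13, 51/4)
obs 3: x=2 → posterior Inverse-Gamma(27/2, 83/4)
obs 4: x=7/2 → posterior Inverse-Gamma(14, 287/8)
obs 5: x=7/2 → posterior Inverse-Gamma(29/2, 51)
obs 6: x=2 → posterior Inverse-Gamma(15, 59)
obs 7: x=7/2 → posterior Inverse-Gamma(31/2, 593/8)
obs 8: x=-1 → posterior Inverse-Gamma(16, 597/8)
obs 9: x=-7/4 → posterior Inverse-Gamma(33/2, 2389/32)
obs 10: x=-1/4 → posterior Inverse-Gamma(17, 1219/16)
obs 11: x=3/2 → posterior Inverse-Gamma(35/2, 1317/16)
obs 12: x=-4 → posterior Inverse-Gamma(18, 1349/16)
obs 13: x=-7 → posterior Inverse-Gamma(37/2, 1549/16)

1549/312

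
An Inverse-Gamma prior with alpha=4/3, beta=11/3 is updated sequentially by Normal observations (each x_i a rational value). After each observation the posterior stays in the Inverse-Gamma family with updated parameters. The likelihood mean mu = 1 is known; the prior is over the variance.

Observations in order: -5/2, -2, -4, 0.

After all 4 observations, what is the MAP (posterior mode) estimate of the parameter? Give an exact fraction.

obs 1: x=-5/2 → posterior Inverse-Gamma(11/6, 235/24)
obs 2: x=-2 → posterior Inverse-Gamma(7/3, 343/24)
obs 3: x=-4 → posterior Inverse-Gamma(17/6, 643/24)
obs 4: x=0 → posterior Inverse-Gamma(10/3, 655/24)

655/104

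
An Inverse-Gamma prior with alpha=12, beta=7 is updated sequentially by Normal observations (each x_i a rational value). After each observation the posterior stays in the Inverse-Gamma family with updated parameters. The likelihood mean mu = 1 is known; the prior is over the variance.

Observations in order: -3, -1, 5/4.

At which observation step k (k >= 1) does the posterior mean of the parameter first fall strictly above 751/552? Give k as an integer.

k = 2

obs 1: x=-3 → posterior Inverse-Gamma(25/2, 15)
obs 2: x=-1 → posterior Inverse-Gamma(13, 17)
obs 3: x=5/4 → posterior Inverse-Gamma(27/2, 545/32)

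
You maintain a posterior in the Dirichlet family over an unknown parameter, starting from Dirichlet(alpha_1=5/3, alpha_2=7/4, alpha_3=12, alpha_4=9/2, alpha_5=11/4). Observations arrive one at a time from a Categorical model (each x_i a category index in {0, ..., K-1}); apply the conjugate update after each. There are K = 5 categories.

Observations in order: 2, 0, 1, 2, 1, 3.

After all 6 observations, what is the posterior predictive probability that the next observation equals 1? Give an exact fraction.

obs 1: x=2 → posterior Dirichlet(5/3, 7/4, 13, 9/2, 11/4)
obs 2: x=0 → posterior Dirichlet(8/3, 7/4, 13, 9/2, 11/4)
obs 3: x=1 → posterior Dirichlet(8/3, 11/4, 13, 9/2, 11/4)
obs 4: x=2 → posterior Dirichlet(8/3, 11/4, 14, 9/2, 11/4)
obs 5: x=1 → posterior Dirichlet(8/3, 15/4, 14, 9/2, 11/4)
obs 6: x=3 → posterior Dirichlet(8/3, 15/4, 14, 11/2, 11/4)

45/344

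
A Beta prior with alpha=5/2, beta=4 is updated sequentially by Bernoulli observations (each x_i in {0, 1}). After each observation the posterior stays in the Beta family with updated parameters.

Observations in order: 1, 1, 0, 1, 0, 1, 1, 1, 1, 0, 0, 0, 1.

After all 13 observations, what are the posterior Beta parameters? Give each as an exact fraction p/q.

obs 1: x=1 → posterior Beta(7/2, 4)
obs 2: x=1 → posterior Beta(9/2, 4)
obs 3: x=0 → posterior Beta(9/2, 5)
obs 4: x=1 → posterior Beta(11/2, 5)
obs 5: x=0 → posterior Beta(11/2, 6)
obs 6: x=1 → posterior Beta(13/2, 6)
obs 7: x=1 → posterior Beta(15/2, 6)
obs 8: x=1 → posterior Beta(17/2, 6)
obs 9: x=1 → posterior Beta(19/2, 6)
obs 10: x=0 → posterior Beta(19/2, 7)
obs 11: x=0 → posterior Beta(19/2, 8)
obs 12: x=0 → posterior Beta(19/2, 9)
obs 13: x=1 → posterior Beta(21/2, 9)

alpha=21/2, beta=9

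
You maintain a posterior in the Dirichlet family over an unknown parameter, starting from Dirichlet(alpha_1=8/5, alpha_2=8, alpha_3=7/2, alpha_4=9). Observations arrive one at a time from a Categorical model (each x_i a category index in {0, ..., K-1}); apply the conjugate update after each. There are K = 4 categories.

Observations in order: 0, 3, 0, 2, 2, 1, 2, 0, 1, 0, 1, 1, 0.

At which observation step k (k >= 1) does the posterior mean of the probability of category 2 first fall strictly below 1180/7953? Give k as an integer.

obs 1: x=0 → posterior Dirichlet(13/5, 8, 7/2, 9)
obs 2: x=3 → posterior Dirichlet(13/5, 8, 7/2, 10)
obs 3: x=0 → posterior Dirichlet(18/5, 8, 7/2, 10)
obs 4: x=2 → posterior Dirichlet(18/5, 8, 9/2, 10)
obs 5: x=2 → posterior Dirichlet(18/5, 8, 11/2, 10)
obs 6: x=1 → posterior Dirichlet(18/5, 9, 11/2, 10)
obs 7: x=2 → posterior Dirichlet(18/5, 9, 13/2, 10)
obs 8: x=0 → posterior Dirichlet(23/5, 9, 13/2, 10)
obs 9: x=1 → posterior Dirichlet(23/5, 10, 13/2, 10)
obs 10: x=0 → posterior Dirichlet(28/5, 10, 13/2, 10)
obs 11: x=1 → posterior Dirichlet(28/5, 11, 13/2, 10)
obs 12: x=1 → posterior Dirichlet(28/5, 12, 13/2, 10)
obs 13: x=0 → posterior Dirichlet(33/5, 12, 13/2, 10)

k = 2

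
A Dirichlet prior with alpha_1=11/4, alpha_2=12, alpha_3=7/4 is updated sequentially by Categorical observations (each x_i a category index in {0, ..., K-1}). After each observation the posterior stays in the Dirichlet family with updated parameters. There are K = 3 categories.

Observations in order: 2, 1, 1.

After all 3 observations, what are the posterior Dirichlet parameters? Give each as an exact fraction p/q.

alpha_1=11/4, alpha_2=14, alpha_3=11/4

obs 1: x=2 → posterior Dirichlet(11/4, 12, 11/4)
obs 2: x=1 → posterior Dirichlet(11/4, 13, 11/4)
obs 3: x=1 → posterior Dirichlet(11/4, 14, 11/4)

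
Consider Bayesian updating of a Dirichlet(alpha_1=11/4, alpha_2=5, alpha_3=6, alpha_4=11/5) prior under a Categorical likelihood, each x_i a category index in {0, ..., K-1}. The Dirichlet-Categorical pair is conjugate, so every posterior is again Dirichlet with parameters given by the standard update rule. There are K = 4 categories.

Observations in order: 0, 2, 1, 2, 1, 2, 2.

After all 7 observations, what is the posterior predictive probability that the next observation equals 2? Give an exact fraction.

200/459

obs 1: x=0 → posterior Dirichlet(15/4, 5, 6, 11/5)
obs 2: x=2 → posterior Dirichlet(15/4, 5, 7, 11/5)
obs 3: x=1 → posterior Dirichlet(15/4, 6, 7, 11/5)
obs 4: x=2 → posterior Dirichlet(15/4, 6, 8, 11/5)
obs 5: x=1 → posterior Dirichlet(15/4, 7, 8, 11/5)
obs 6: x=2 → posterior Dirichlet(15/4, 7, 9, 11/5)
obs 7: x=2 → posterior Dirichlet(15/4, 7, 10, 11/5)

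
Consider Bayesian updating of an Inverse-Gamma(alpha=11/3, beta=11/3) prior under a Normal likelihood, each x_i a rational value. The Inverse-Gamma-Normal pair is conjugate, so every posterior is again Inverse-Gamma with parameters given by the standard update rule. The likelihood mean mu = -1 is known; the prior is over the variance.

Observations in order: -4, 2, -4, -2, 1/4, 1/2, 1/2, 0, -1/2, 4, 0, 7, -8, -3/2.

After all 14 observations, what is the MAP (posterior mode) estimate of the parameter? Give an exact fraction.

obs 1: x=-4 → posterior Inverse-Gamma(25/6, 49/6)
obs 2: x=2 → posterior Inverse-Gamma(14/3, 38/3)
obs 3: x=-4 → posterior Inverse-Gamma(31/6, 103/6)
obs 4: x=-2 → posterior Inverse-Gamma(17/3, 53/3)
obs 5: x=1/4 → posterior Inverse-Gamma(37/6, 1771/96)
obs 6: x=1/2 → posterior Inverse-Gamma(20/3, 1879/96)
obs 7: x=1/2 → posterior Inverse-Gamma(43/6, 1987/96)
obs 8: x=0 → posterior Inverse-Gamma(23/3, 2035/96)
obs 9: x=-1/2 → posterior Inverse-Gamma(49/6, 2047/96)
obs 10: x=4 → posterior Inverse-Gamma(26/3, 3247/96)
obs 11: x=0 → posterior Inverse-Gamma(55/6, 3295/96)
obs 12: x=7 → posterior Inverse-Gamma(29/3, 6367/96)
obs 13: x=-8 → posterior Inverse-Gamma(61/6, 8719/96)
obs 14: x=-3/2 → posterior Inverse-Gamma(32/3, 8731/96)

8731/1120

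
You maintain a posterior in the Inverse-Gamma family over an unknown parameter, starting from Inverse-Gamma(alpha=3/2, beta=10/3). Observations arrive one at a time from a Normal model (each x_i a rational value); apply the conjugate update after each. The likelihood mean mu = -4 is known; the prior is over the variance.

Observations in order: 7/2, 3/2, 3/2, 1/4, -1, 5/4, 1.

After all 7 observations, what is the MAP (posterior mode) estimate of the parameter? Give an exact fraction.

4873/288

obs 1: x=7/2 → posterior Inverse-Gamma(2, 755/24)
obs 2: x=3/2 → posterior Inverse-Gamma(5/2, 559/12)
obs 3: x=3/2 → posterior Inverse-Gamma(3, 1481/24)
obs 4: x=1/4 → posterior Inverse-Gamma(7/2, 6791/96)
obs 5: x=-1 → posterior Inverse-Gamma(4, 7223/96)
obs 6: x=5/4 → posterior Inverse-Gamma(9/2, 4273/48)
obs 7: x=1 → posterior Inverse-Gamma(5, 4873/48)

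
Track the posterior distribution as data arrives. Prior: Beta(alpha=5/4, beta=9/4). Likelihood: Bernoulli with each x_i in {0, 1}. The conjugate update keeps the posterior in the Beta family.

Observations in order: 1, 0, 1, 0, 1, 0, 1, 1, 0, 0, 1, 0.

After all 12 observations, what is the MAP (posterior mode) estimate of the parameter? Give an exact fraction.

25/54

obs 1: x=1 → posterior Beta(9/4, 9/4)
obs 2: x=0 → posterior Beta(9/4, 13/4)
obs 3: x=1 → posterior Beta(13/4, 13/4)
obs 4: x=0 → posterior Beta(13/4, 17/4)
obs 5: x=1 → posterior Beta(17/4, 17/4)
obs 6: x=0 → posterior Beta(17/4, 21/4)
obs 7: x=1 → posterior Beta(21/4, 21/4)
obs 8: x=1 → posterior Beta(25/4, 21/4)
obs 9: x=0 → posterior Beta(25/4, 25/4)
obs 10: x=0 → posterior Beta(25/4, 29/4)
obs 11: x=1 → posterior Beta(29/4, 29/4)
obs 12: x=0 → posterior Beta(29/4, 33/4)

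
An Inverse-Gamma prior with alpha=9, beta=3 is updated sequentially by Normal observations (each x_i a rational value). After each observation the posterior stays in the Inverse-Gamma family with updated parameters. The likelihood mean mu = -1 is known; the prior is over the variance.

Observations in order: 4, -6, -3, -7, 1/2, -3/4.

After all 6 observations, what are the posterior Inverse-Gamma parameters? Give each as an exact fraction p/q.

alpha=12, beta=1573/32

obs 1: x=4 → posterior Inverse-Gamma(19/2, 31/2)
obs 2: x=-6 → posterior Inverse-Gamma(10, 28)
obs 3: x=-3 → posterior Inverse-Gamma(21/2, 30)
obs 4: x=-7 → posterior Inverse-Gamma(11, 48)
obs 5: x=1/2 → posterior Inverse-Gamma(23/2, 393/8)
obs 6: x=-3/4 → posterior Inverse-Gamma(12, 1573/32)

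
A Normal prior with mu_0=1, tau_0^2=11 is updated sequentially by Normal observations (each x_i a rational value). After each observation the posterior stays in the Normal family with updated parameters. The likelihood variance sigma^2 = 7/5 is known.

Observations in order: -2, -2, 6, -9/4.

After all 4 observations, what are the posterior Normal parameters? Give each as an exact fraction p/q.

mu_0=-27/908, tau_0^2=77/227

obs 1: x=-2 → posterior Normal(-103/62, 77/62)
obs 2: x=-2 → posterior Normal(-71/39, 77/117)
obs 3: x=6 → posterior Normal(117/172, 77/172)
obs 4: x=-9/4 → posterior Normal(-27/908, 77/227)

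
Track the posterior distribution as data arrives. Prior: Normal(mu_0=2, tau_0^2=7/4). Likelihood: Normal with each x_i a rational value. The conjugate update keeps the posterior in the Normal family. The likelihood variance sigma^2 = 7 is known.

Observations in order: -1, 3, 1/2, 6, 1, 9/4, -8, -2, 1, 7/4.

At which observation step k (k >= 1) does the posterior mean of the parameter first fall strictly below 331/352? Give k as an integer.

obs 1: x=-1 → posterior Normal(7/5, 7/5)
obs 2: x=3 → posterior Normal(5/3, 7/6)
obs 3: x=1/2 → posterior Normal(3/2, 1)
obs 4: x=6 → posterior Normal(33/16, 7/8)
obs 5: x=1 → posterior Normal(35/18, 7/9)
obs 6: x=9/4 → posterior Normal(79/40, 7/10)
obs 7: x=-8 → posterior Normal(47/44, 7/11)
obs 8: x=-2 → posterior Normal(13/16, 7/12)
obs 9: x=1 → posterior Normal(43/52, 7/13)
obs 10: x=7/4 → posterior Normal(25/28, 1/2)

k = 8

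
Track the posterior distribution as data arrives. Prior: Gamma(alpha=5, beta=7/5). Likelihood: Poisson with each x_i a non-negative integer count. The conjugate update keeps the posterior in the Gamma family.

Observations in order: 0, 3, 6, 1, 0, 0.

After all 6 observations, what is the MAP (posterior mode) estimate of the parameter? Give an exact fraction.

obs 1: x=0 → posterior Gamma(5, 12/5)
obs 2: x=3 → posterior Gamma(8, 17/5)
obs 3: x=6 → posterior Gamma(14, 22/5)
obs 4: x=1 → posterior Gamma(15, 27/5)
obs 5: x=0 → posterior Gamma(15, 32/5)
obs 6: x=0 → posterior Gamma(15, 37/5)

70/37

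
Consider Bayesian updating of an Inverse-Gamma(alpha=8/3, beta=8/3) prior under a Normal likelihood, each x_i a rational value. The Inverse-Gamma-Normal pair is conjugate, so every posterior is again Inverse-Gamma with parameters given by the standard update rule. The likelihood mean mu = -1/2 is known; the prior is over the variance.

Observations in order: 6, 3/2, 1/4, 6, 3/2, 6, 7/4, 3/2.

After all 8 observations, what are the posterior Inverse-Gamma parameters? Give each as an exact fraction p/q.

obs 1: x=6 → posterior Inverse-Gamma(19/6, 571/24)
obs 2: x=3/2 → posterior Inverse-Gamma(11/3, 619/24)
obs 3: x=1/4 → posterior Inverse-Gamma(25/6, 2503/96)
obs 4: x=6 → posterior Inverse-Gamma(14/3, 4531/96)
obs 5: x=3/2 → posterior Inverse-Gamma(31/6, 4723/96)
obs 6: x=6 → posterior Inverse-Gamma(17/3, 6751/96)
obs 7: x=7/4 → posterior Inverse-Gamma(37/6, 3497/48)
obs 8: x=3/2 → posterior Inverse-Gamma(20/3, 3593/48)

alpha=20/3, beta=3593/48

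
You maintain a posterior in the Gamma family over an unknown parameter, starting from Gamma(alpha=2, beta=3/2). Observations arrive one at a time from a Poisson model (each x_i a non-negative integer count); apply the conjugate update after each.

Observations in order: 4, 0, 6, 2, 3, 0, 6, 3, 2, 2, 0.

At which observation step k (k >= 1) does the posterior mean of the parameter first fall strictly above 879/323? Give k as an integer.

obs 1: x=4 → posterior Gamma(6, 5/2)
obs 2: x=0 → posterior Gamma(6, 7/2)
obs 3: x=6 → posterior Gamma(12, 9/2)
obs 4: x=2 → posterior Gamma(14, 11/2)
obs 5: x=3 → posterior Gamma(17, 13/2)
obs 6: x=0 → posterior Gamma(17, 15/2)
obs 7: x=6 → posterior Gamma(23, 17/2)
obs 8: x=3 → posterior Gamma(26, 19/2)
obs 9: x=2 → posterior Gamma(28, 21/2)
obs 10: x=2 → posterior Gamma(30, 23/2)
obs 11: x=0 → posterior Gamma(30, 25/2)

k = 8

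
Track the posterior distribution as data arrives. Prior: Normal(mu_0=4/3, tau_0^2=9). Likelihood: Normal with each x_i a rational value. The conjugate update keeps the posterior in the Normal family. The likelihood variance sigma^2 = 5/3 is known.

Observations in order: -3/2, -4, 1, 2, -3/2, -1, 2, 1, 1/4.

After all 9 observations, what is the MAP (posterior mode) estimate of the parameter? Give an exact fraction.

-487/2976

obs 1: x=-3/2 → posterior Normal(-203/192, 45/32)
obs 2: x=-4 → posterior Normal(-851/354, 45/59)
obs 3: x=1 → posterior Normal(-689/516, 45/86)
obs 4: x=2 → posterior Normal(-365/678, 45/113)
obs 5: x=-3/2 → posterior Normal(-76/105, 9/28)
obs 6: x=-1 → posterior Normal(-385/501, 45/167)
obs 7: x=2 → posterior Normal(-223/582, 45/194)
obs 8: x=1 → posterior Normal(-142/663, 45/221)
obs 9: x=1/4 → posterior Normal(-487/2976, 45/248)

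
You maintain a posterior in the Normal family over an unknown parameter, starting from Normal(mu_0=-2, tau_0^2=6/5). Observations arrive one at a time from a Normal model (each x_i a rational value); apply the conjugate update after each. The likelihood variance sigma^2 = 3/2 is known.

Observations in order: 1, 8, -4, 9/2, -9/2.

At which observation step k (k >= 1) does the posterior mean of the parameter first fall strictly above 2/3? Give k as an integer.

k = 2

obs 1: x=1 → posterior Normal(-2/3, 2/3)
obs 2: x=8 → posterior Normal(2, 6/13)
obs 3: x=-4 → posterior Normal(10/17, 6/17)
obs 4: x=9/2 → posterior Normal(4/3, 2/7)
obs 5: x=-9/2 → posterior Normal(2/5, 6/25)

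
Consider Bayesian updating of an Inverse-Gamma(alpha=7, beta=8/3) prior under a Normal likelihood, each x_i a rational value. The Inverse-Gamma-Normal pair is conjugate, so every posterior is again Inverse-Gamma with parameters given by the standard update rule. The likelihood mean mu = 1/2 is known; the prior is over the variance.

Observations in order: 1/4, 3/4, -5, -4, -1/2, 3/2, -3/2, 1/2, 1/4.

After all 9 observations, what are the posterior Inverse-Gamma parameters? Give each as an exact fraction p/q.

obs 1: x=1/4 → posterior Inverse-Gamma(15/2, 259/96)
obs 2: x=3/4 → posterior Inverse-Gamma(8, 131/48)
obs 3: x=-5 → posterior Inverse-Gamma(17/2, 857/48)
obs 4: x=-4 → posterior Inverse-Gamma(9, 1343/48)
obs 5: x=-1/2 → posterior Inverse-Gamma(19/2, 1367/48)
obs 6: x=3/2 → posterior Inverse-Gamma(10, 1391/48)
obs 7: x=-3/2 → posterior Inverse-Gamma(21/2, 1487/48)
obs 8: x=1/2 → posterior Inverse-Gamma(11, 1487/48)
obs 9: x=1/4 → posterior Inverse-Gamma(23/2, 2977/96)

alpha=23/2, beta=2977/96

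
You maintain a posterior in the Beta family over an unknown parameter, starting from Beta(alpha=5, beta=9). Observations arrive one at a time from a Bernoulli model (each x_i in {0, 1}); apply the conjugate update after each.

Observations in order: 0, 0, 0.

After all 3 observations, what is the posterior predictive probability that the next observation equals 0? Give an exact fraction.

12/17

obs 1: x=0 → posterior Beta(5, 10)
obs 2: x=0 → posterior Beta(5, 11)
obs 3: x=0 → posterior Beta(5, 12)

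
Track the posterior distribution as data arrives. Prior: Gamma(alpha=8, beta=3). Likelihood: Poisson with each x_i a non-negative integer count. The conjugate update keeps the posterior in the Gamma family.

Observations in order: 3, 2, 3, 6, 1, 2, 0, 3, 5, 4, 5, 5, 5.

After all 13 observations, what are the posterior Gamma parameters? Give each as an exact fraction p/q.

alpha=52, beta=16

obs 1: x=3 → posterior Gamma(11, 4)
obs 2: x=2 → posterior Gamma(13, 5)
obs 3: x=3 → posterior Gamma(16, 6)
obs 4: x=6 → posterior Gamma(22, 7)
obs 5: x=1 → posterior Gamma(23, 8)
obs 6: x=2 → posterior Gamma(25, 9)
obs 7: x=0 → posterior Gamma(25, 10)
obs 8: x=3 → posterior Gamma(28, 11)
obs 9: x=5 → posterior Gamma(33, 12)
obs 10: x=4 → posterior Gamma(37, 13)
obs 11: x=5 → posterior Gamma(42, 14)
obs 12: x=5 → posterior Gamma(47, 15)
obs 13: x=5 → posterior Gamma(52, 16)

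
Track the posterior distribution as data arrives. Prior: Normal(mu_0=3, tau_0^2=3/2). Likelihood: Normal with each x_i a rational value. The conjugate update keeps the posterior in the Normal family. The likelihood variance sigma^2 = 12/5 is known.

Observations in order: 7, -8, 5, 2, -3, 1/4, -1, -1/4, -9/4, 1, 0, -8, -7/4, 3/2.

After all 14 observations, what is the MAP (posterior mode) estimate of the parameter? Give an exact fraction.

-9/52

obs 1: x=7 → posterior Normal(59/13, 12/13)
obs 2: x=-8 → posterior Normal(19/18, 2/3)
obs 3: x=5 → posterior Normal(44/23, 12/23)
obs 4: x=2 → posterior Normal(27/14, 3/7)
obs 5: x=-3 → posterior Normal(13/11, 4/11)
obs 6: x=1/4 → posterior Normal(161/152, 6/19)
obs 7: x=-1 → posterior Normal(141/172, 12/43)
obs 8: x=-1/4 → posterior Normal(17/24, 1/4)
obs 9: x=-9/4 → posterior Normal(91/212, 12/53)
obs 10: x=1 → posterior Normal(111/232, 6/29)
obs 11: x=0 → posterior Normal(37/84, 4/21)
obs 12: x=-8 → posterior Normal(-49/272, 3/17)
obs 13: x=-7/4 → posterior Normal(-21/73, 12/73)
obs 14: x=3/2 → posterior Normal(-9/52, 2/13)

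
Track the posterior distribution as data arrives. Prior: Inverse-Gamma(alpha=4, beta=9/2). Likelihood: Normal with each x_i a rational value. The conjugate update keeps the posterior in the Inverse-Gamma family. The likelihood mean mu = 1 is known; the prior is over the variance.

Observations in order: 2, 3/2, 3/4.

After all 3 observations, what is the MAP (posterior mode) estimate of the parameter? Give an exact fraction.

165/208

obs 1: x=2 → posterior Inverse-Gamma(9/2, 5)
obs 2: x=3/2 → posterior Inverse-Gamma(5, 41/8)
obs 3: x=3/4 → posterior Inverse-Gamma(11/2, 165/32)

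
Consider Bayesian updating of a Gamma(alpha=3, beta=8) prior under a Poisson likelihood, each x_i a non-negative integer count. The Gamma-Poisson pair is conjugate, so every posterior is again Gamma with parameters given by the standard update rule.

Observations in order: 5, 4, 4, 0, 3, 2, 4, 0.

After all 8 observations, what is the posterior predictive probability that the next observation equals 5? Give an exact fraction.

150539847030103382574740989154426880/8193465725814765556554001028792218849

obs 1: x=5 → posterior Gamma(8, 9)
obs 2: x=4 → posterior Gamma(12, 10)
obs 3: x=4 → posterior Gamma(16, 11)
obs 4: x=0 → posterior Gamma(16, 12)
obs 5: x=3 → posterior Gamma(19, 13)
obs 6: x=2 → posterior Gamma(21, 14)
obs 7: x=4 → posterior Gamma(25, 15)
obs 8: x=0 → posterior Gamma(25, 16)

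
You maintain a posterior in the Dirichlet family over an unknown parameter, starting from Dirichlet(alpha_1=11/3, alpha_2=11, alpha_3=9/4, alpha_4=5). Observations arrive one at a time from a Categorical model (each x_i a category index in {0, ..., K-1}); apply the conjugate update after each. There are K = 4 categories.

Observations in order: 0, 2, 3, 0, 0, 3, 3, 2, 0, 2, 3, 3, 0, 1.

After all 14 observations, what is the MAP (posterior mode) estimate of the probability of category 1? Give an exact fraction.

obs 1: x=0 → posterior Dirichlet(14/3, 11, 9/4, 5)
obs 2: x=2 → posterior Dirichlet(14/3, 11, 13/4, 5)
obs 3: x=3 → posterior Dirichlet(14/3, 11, 13/4, 6)
obs 4: x=0 → posterior Dirichlet(17/3, 11, 13/4, 6)
obs 5: x=0 → posterior Dirichlet(20/3, 11, 13/4, 6)
obs 6: x=3 → posterior Dirichlet(20/3, 11, 13/4, 7)
obs 7: x=3 → posterior Dirichlet(20/3, 11, 13/4, 8)
obs 8: x=2 → posterior Dirichlet(20/3, 11, 17/4, 8)
obs 9: x=0 → posterior Dirichlet(23/3, 11, 17/4, 8)
obs 10: x=2 → posterior Dirichlet(23/3, 11, 21/4, 8)
obs 11: x=3 → posterior Dirichlet(23/3, 11, 21/4, 9)
obs 12: x=3 → posterior Dirichlet(23/3, 11, 21/4, 10)
obs 13: x=0 → posterior Dirichlet(26/3, 11, 21/4, 10)
obs 14: x=1 → posterior Dirichlet(26/3, 12, 21/4, 10)

132/383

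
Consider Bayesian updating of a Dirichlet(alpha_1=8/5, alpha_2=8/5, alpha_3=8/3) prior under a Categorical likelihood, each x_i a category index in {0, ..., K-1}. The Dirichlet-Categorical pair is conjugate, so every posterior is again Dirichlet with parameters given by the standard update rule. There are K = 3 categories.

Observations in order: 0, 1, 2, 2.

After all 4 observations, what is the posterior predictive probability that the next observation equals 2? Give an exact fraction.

35/74

obs 1: x=0 → posterior Dirichlet(13/5, 8/5, 8/3)
obs 2: x=1 → posterior Dirichlet(13/5, 13/5, 8/3)
obs 3: x=2 → posterior Dirichlet(13/5, 13/5, 11/3)
obs 4: x=2 → posterior Dirichlet(13/5, 13/5, 14/3)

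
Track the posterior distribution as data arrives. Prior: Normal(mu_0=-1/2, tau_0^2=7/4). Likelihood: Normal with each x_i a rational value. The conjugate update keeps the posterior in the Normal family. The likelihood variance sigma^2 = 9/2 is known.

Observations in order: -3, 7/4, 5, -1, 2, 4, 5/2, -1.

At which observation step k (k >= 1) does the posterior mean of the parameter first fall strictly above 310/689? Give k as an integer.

obs 1: x=-3 → posterior Normal(-6/5, 63/50)
obs 2: x=7/4 → posterior Normal(-71/128, 63/64)
obs 3: x=5 → posterior Normal(23/52, 21/26)
obs 4: x=-1 → posterior Normal(41/184, 63/92)
obs 5: x=2 → posterior Normal(97/212, 63/106)
obs 6: x=4 → posterior Normal(209/240, 21/40)
obs 7: x=5/2 → posterior Normal(279/268, 63/134)
obs 8: x=-1 → posterior Normal(251/296, 63/148)

k = 5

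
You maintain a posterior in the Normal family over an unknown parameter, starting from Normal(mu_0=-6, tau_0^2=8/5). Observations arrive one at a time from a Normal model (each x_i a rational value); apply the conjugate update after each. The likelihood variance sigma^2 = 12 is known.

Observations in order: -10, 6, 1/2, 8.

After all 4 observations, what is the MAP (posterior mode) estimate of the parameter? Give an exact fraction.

obs 1: x=-10 → posterior Normal(-110/17, 24/17)
obs 2: x=6 → posterior Normal(-98/19, 24/19)
obs 3: x=1/2 → posterior Normal(-97/21, 8/7)
obs 4: x=8 → posterior Normal(-81/23, 24/23)

-81/23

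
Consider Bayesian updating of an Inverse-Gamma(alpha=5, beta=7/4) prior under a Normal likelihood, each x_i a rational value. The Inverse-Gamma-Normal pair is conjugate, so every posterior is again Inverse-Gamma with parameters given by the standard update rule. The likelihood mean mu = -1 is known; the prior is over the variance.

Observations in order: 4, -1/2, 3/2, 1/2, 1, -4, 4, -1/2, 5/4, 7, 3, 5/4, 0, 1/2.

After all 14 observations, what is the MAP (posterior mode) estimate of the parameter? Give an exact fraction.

1351/208

obs 1: x=4 → posterior Inverse-Gamma(11/2, 57/4)
obs 2: x=-1/2 → posterior Inverse-Gamma(6, 115/8)
obs 3: x=3/2 → posterior Inverse-Gamma(13/2, 35/2)
obs 4: x=1/2 → posterior Inverse-Gamma(7, 149/8)
obs 5: x=1 → posterior Inverse-Gamma(15/2, 165/8)
obs 6: x=-4 → posterior Inverse-Gamma(8, 201/8)
obs 7: x=4 → posterior Inverse-Gamma(17/2, 301/8)
obs 8: x=-1/2 → posterior Inverse-Gamma(9, 151/4)
obs 9: x=5/4 → posterior Inverse-Gamma(19/2, 1289/32)
obs 10: x=7 → posterior Inverse-Gamma(10, 2313/32)
obs 11: x=3 → posterior Inverse-Gamma(21/2, 2569/32)
obs 12: x=5/4 → posterior Inverse-Gamma(11, 1325/16)
obs 13: x=0 → posterior Inverse-Gamma(23/2, 1333/16)
obs 14: x=1/2 → posterior Inverse-Gamma(12, 1351/16)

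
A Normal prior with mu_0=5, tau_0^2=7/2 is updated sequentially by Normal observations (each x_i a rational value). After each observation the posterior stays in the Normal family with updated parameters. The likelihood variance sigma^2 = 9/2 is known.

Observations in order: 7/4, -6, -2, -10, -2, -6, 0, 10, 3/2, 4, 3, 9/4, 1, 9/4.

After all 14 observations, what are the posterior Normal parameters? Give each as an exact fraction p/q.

mu_0=173/428, tau_0^2=63/214

obs 1: x=7/4 → posterior Normal(229/64, 63/32)
obs 2: x=-6 → posterior Normal(61/92, 63/46)
obs 3: x=-2 → posterior Normal(1/24, 21/20)
obs 4: x=-10 → posterior Normal(-275/148, 63/74)
obs 5: x=-2 → posterior Normal(-331/176, 63/88)
obs 6: x=-6 → posterior Normal(-499/204, 21/34)
obs 7: x=0 → posterior Normal(-499/232, 63/116)
obs 8: x=10 → posterior Normal(-219/260, 63/130)
obs 9: x=3/2 → posterior Normal(-59/96, 7/16)
obs 10: x=4 → posterior Normal(-65/316, 63/158)
obs 11: x=3 → posterior Normal(19/344, 63/172)
obs 12: x=9/4 → posterior Normal(41/186, 21/62)
obs 13: x=1 → posterior Normal(11/40, 63/200)
obs 14: x=9/4 → posterior Normal(173/428, 63/214)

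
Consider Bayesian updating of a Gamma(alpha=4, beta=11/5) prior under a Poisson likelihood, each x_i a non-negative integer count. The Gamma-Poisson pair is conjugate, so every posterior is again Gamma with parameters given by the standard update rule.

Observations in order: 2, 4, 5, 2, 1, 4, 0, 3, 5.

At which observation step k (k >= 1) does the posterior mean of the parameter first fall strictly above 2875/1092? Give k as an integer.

k = 3

obs 1: x=2 → posterior Gamma(6, 16/5)
obs 2: x=4 → posterior Gamma(10, 21/5)
obs 3: x=5 → posterior Gamma(15, 26/5)
obs 4: x=2 → posterior Gamma(17, 31/5)
obs 5: x=1 → posterior Gamma(18, 36/5)
obs 6: x=4 → posterior Gamma(22, 41/5)
obs 7: x=0 → posterior Gamma(22, 46/5)
obs 8: x=3 → posterior Gamma(25, 51/5)
obs 9: x=5 → posterior Gamma(30, 56/5)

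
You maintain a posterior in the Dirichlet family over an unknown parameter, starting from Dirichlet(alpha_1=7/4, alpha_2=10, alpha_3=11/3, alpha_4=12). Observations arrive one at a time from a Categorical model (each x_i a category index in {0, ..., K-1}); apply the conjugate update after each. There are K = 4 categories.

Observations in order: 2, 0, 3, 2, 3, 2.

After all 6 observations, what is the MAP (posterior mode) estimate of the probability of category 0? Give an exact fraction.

obs 1: x=2 → posterior Dirichlet(7/4, 10, 14/3, 12)
obs 2: x=0 → posterior Dirichlet(11/4, 10, 14/3, 12)
obs 3: x=3 → posterior Dirichlet(11/4, 10, 14/3, 13)
obs 4: x=2 → posterior Dirichlet(11/4, 10, 17/3, 13)
obs 5: x=3 → posterior Dirichlet(11/4, 10, 17/3, 14)
obs 6: x=2 → posterior Dirichlet(11/4, 10, 20/3, 14)

21/353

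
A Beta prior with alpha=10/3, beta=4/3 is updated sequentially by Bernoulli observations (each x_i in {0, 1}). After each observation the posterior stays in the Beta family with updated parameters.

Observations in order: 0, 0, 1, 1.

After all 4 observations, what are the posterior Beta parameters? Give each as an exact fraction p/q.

obs 1: x=0 → posterior Beta(10/3, 7/3)
obs 2: x=0 → posterior Beta(10/3, 10/3)
obs 3: x=1 → posterior Beta(13/3, 10/3)
obs 4: x=1 → posterior Beta(16/3, 10/3)

alpha=16/3, beta=10/3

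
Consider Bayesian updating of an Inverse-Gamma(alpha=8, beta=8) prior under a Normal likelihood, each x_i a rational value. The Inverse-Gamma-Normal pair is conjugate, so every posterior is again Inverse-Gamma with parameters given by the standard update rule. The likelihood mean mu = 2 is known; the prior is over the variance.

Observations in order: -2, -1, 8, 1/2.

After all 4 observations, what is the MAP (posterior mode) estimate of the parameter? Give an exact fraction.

obs 1: x=-2 → posterior Inverse-Gamma(17/2, 16)
obs 2: x=-1 → posterior Inverse-Gamma(9, 41/2)
obs 3: x=8 → posterior Inverse-Gamma(19/2, 77/2)
obs 4: x=1/2 → posterior Inverse-Gamma(10, 317/8)

317/88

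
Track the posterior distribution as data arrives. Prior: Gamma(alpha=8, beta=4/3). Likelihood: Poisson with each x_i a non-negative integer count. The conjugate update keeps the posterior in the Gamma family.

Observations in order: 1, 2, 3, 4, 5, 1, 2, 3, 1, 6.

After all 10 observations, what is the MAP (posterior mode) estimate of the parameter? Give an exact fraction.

obs 1: x=1 → posterior Gamma(9, 7/3)
obs 2: x=2 → posterior Gamma(11, 10/3)
obs 3: x=3 → posterior Gamma(14, 13/3)
obs 4: x=4 → posterior Gamma(18, 16/3)
obs 5: x=5 → posterior Gamma(23, 19/3)
obs 6: x=1 → posterior Gamma(24, 22/3)
obs 7: x=2 → posterior Gamma(26, 25/3)
obs 8: x=3 → posterior Gamma(29, 28/3)
obs 9: x=1 → posterior Gamma(30, 31/3)
obs 10: x=6 → posterior Gamma(36, 34/3)

105/34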